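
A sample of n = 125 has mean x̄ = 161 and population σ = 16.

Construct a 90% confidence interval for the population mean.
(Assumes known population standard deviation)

Answer: (158.6458, 163.3542)

Derivation:
Confidence level: 90%, α = 0.1
z_0.05 = 1.645
SE = σ/√n = 16/√125 = 1.4311
Margin of error = 1.645 × 1.4311 = 2.3542
CI: x̄ ± margin = 161 ± 2.3542
CI: (158.6458, 163.3542)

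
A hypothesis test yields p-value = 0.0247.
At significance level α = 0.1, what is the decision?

Answer: reject H₀

Derivation:
Compare p-value to α:
0.0247 < 0.1
Decision: reject H₀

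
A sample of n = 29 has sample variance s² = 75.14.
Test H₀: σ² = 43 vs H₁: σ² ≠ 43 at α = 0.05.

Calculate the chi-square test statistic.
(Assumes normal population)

df = n - 1 = 28
χ² = (n-1)s²/σ₀² = 28×75.14/43 = 48.9284
Critical values: χ²_{0.975,28} = 15.308, χ²_{0.025,28} = 44.461
Rejection region: χ² < 15.308 or χ² > 44.461
Decision: reject H₀

Answer: χ² = 48.9284, reject H₀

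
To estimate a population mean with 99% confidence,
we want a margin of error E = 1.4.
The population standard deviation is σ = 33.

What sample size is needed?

z_0.005 = 2.576
n = (z×σ/E)² = (2.576×33/1.4)²
n = 3686.9184
Round up: n = 3687

Answer: n = 3687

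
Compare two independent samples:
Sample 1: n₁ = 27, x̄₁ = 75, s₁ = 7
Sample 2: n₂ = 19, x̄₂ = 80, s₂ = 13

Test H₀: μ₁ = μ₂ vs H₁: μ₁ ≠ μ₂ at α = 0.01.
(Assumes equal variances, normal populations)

Pooled variance: s²_p = [26×7² + 18×13²]/(44) = 98.0909
s_p = 9.9041
SE = s_p×√(1/n₁ + 1/n₂) = 9.9041×√(1/27 + 1/19) = 2.9658
t = (x̄₁ - x̄₂)/SE = (75 - 80)/2.9658 = -1.6859
df = 44, t-critical = ±2.692
Decision: fail to reject H₀

Answer: t = -1.6859, fail to reject H₀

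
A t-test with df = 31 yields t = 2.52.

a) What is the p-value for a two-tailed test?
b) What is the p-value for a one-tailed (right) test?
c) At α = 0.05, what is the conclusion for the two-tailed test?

Answer: a) 0.0171, b) 0.0086, c) reject H₀

Derivation:
Using t-distribution with df = 31:
a) Two-tailed: p = 2×P(T > 2.52) = 0.0171
b) One-tailed: p = P(T > 2.52) = 0.0086
c) 0.0171 < 0.05, reject H₀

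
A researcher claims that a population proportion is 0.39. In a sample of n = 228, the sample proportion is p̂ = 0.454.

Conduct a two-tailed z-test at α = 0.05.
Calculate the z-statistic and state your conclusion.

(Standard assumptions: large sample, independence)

Answer: z = 1.9813, reject H₀

Derivation:
H₀: p = 0.39, H₁: p ≠ 0.39
Standard error: SE = √(p₀(1-p₀)/n) = √(0.39×0.61/228) = 0.032302
z-statistic: z = (p̂ - p₀)/SE = (0.454 - 0.39)/0.032302 = 1.9813
Critical value: z_0.025 = ±1.960
p-value = 0.0476
Decision: reject H₀ at α = 0.05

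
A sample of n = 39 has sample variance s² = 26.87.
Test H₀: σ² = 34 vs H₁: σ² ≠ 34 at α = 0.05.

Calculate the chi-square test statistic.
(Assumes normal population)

df = n - 1 = 38
χ² = (n-1)s²/σ₀² = 38×26.87/34 = 30.0312
Critical values: χ²_{0.975,38} = 22.878, χ²_{0.025,38} = 56.896
Rejection region: χ² < 22.878 or χ² > 56.896
Decision: fail to reject H₀

Answer: χ² = 30.0312, fail to reject H₀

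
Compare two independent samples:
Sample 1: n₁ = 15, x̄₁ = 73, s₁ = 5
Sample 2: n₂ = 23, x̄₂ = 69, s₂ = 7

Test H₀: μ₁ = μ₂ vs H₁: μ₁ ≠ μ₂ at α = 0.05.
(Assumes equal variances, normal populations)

Answer: t = 1.9136, fail to reject H₀

Derivation:
Pooled variance: s²_p = [14×5² + 22×7²]/(36) = 39.6667
s_p = 6.2982
SE = s_p×√(1/n₁ + 1/n₂) = 6.2982×√(1/15 + 1/23) = 2.0903
t = (x̄₁ - x̄₂)/SE = (73 - 69)/2.0903 = 1.9136
df = 36, t-critical = ±2.028
Decision: fail to reject H₀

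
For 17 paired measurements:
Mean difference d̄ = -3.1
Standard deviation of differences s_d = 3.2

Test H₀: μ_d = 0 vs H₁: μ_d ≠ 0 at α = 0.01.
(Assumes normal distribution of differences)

df = n - 1 = 16
SE = s_d/√n = 3.2/√17 = 0.7761
t = d̄/SE = -3.1/0.7761 = -3.9943
Critical value: t_{0.005,16} = ±2.921
p-value ≈ 0.0010
Decision: reject H₀

Answer: t = -3.9943, reject H₀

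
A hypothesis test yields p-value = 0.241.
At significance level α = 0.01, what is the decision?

Compare p-value to α:
0.241 ≥ 0.01
Decision: fail to reject H₀

Answer: fail to reject H₀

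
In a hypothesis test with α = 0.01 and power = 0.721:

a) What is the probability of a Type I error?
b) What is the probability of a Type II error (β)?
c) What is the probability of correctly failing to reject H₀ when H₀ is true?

a) Type I error probability = α = 0.01
b) Power = P(reject H₀ | H₁ true) = 1 - β = 0.721, so Type II error probability = β = 1 - Power = 0.279
c) P(fail to reject H₀ | H₀ true) = 1 - α = 0.99

Answer: a) 0.01, b) 0.279, c) 0.99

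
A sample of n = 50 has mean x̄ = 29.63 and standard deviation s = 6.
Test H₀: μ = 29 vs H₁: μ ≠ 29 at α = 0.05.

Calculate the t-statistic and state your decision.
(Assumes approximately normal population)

Answer: t = 0.7425, fail to reject H₀

Derivation:
df = n - 1 = 49
SE = s/√n = 6/√50 = 0.8485
t = (x̄ - μ₀)/SE = (29.63 - 29)/0.8485 = 0.7425
Critical value: t_{0.025,49} = ±2.010
p-value ≈ 0.4613
Decision: fail to reject H₀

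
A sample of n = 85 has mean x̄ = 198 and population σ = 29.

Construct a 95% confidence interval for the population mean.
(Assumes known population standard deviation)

Confidence level: 95%, α = 0.05
z_0.025 = 1.960
SE = σ/√n = 29/√85 = 3.1455
Margin of error = 1.960 × 3.1455 = 6.1652
CI: x̄ ± margin = 198 ± 6.1652
CI: (191.8348, 204.1652)

Answer: (191.8348, 204.1652)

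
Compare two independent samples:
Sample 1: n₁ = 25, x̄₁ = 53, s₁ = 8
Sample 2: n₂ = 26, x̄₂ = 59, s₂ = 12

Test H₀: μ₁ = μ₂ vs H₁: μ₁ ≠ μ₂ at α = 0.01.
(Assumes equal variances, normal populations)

Pooled variance: s²_p = [24×8² + 25×12²]/(49) = 104.8163
s_p = 10.2380
SE = s_p×√(1/n₁ + 1/n₂) = 10.2380×√(1/25 + 1/26) = 2.8678
t = (x̄₁ - x̄₂)/SE = (53 - 59)/2.8678 = -2.0922
df = 49, t-critical = ±2.680
Decision: fail to reject H₀

Answer: t = -2.0922, fail to reject H₀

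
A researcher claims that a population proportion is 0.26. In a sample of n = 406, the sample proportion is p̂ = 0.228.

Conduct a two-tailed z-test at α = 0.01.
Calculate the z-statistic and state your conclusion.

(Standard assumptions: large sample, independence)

H₀: p = 0.26, H₁: p ≠ 0.26
Standard error: SE = √(p₀(1-p₀)/n) = √(0.26×0.74/406) = 0.021769
z-statistic: z = (p̂ - p₀)/SE = (0.228 - 0.26)/0.021769 = -1.4700
Critical value: z_0.005 = ±2.576
p-value = 0.1416
Decision: fail to reject H₀ at α = 0.01

Answer: z = -1.4700, fail to reject H₀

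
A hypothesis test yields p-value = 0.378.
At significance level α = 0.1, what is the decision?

Compare p-value to α:
0.378 ≥ 0.1
Decision: fail to reject H₀

Answer: fail to reject H₀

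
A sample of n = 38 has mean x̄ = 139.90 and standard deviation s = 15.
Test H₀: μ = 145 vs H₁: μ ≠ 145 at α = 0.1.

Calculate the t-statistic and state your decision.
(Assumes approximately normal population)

Answer: t = -2.0959, reject H₀

Derivation:
df = n - 1 = 37
SE = s/√n = 15/√38 = 2.4333
t = (x̄ - μ₀)/SE = (139.90 - 145)/2.4333 = -2.0959
Critical value: t_{0.05,37} = ±1.687
p-value ≈ 0.0430
Decision: reject H₀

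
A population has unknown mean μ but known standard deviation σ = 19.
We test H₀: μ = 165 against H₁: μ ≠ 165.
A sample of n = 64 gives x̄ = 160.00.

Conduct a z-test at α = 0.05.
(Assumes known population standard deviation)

Standard error: SE = σ/√n = 19/√64 = 2.3750
z-statistic: z = (x̄ - μ₀)/SE = (160.00 - 165)/2.3750 = -2.1053
Critical value: ±1.960
p-value = 0.0353
Decision: reject H₀

Answer: z = -2.1053, reject H₀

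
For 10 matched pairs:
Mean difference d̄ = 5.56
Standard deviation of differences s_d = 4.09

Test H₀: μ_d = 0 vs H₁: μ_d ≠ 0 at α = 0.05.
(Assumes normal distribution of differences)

df = n - 1 = 9
SE = s_d/√n = 4.09/√10 = 1.2934
t = d̄/SE = 5.56/1.2934 = 4.2987
Critical value: t_{0.025,9} = ±2.262
p-value ≈ 0.0020
Decision: reject H₀

Answer: t = 4.2987, reject H₀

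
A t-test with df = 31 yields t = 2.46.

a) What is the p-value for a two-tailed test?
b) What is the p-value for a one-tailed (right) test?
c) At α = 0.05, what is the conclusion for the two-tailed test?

Using t-distribution with df = 31:
a) Two-tailed: p = 2×P(T > 2.46) = 0.0197
b) One-tailed: p = P(T > 2.46) = 0.0098
c) 0.0197 < 0.05, reject H₀

Answer: a) 0.0197, b) 0.0098, c) reject H₀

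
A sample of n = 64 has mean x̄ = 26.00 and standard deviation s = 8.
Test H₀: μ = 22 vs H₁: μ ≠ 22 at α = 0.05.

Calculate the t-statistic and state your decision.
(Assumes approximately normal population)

Answer: t = 4.0000, reject H₀

Derivation:
df = n - 1 = 63
SE = s/√n = 8/√64 = 1.0000
t = (x̄ - μ₀)/SE = (26.00 - 22)/1.0000 = 4.0000
Critical value: t_{0.025,63} = ±1.998
p-value ≈ 0.0002
Decision: reject H₀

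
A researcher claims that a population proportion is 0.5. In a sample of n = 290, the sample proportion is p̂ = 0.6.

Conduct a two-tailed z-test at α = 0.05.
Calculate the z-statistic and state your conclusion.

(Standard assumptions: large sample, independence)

Answer: z = 3.4059, reject H₀

Derivation:
H₀: p = 0.5, H₁: p ≠ 0.5
Standard error: SE = √(p₀(1-p₀)/n) = √(0.5×0.5/290) = 0.029361
z-statistic: z = (p̂ - p₀)/SE = (0.6 - 0.5)/0.029361 = 3.4059
Critical value: z_0.025 = ±1.960
p-value = 0.0007
Decision: reject H₀ at α = 0.05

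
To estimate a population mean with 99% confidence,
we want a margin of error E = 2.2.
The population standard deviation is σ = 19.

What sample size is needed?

Answer: n = 495

Derivation:
z_0.005 = 2.576
n = (z×σ/E)² = (2.576×19/2.2)²
n = 494.9411
Round up: n = 495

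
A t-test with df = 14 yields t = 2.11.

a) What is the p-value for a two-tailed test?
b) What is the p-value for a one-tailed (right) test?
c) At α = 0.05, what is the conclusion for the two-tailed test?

Using t-distribution with df = 14:
a) Two-tailed: p = 2×P(T > 2.11) = 0.0533
b) One-tailed: p = P(T > 2.11) = 0.0267
c) 0.0533 ≥ 0.05, fail to reject H₀

Answer: a) 0.0533, b) 0.0267, c) fail to reject H₀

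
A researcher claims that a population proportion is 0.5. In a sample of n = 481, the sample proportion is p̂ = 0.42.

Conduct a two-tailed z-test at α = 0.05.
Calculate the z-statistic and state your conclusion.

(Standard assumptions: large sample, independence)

H₀: p = 0.5, H₁: p ≠ 0.5
Standard error: SE = √(p₀(1-p₀)/n) = √(0.5×0.5/481) = 0.022798
z-statistic: z = (p̂ - p₀)/SE = (0.42 - 0.5)/0.022798 = -3.5091
Critical value: z_0.025 = ±1.960
p-value = 0.0004
Decision: reject H₀ at α = 0.05

Answer: z = -3.5091, reject H₀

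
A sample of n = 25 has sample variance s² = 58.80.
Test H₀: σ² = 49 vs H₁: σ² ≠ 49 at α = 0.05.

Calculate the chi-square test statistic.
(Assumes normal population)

df = n - 1 = 24
χ² = (n-1)s²/σ₀² = 24×58.80/49 = 28.8000
Critical values: χ²_{0.975,24} = 12.401, χ²_{0.025,24} = 39.364
Rejection region: χ² < 12.401 or χ² > 39.364
Decision: fail to reject H₀

Answer: χ² = 28.8000, fail to reject H₀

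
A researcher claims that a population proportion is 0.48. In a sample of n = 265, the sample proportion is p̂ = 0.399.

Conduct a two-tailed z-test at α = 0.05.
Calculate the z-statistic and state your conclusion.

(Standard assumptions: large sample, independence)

Answer: z = -2.6393, reject H₀

Derivation:
H₀: p = 0.48, H₁: p ≠ 0.48
Standard error: SE = √(p₀(1-p₀)/n) = √(0.48×0.52/265) = 0.030690
z-statistic: z = (p̂ - p₀)/SE = (0.399 - 0.48)/0.030690 = -2.6393
Critical value: z_0.025 = ±1.960
p-value = 0.0083
Decision: reject H₀ at α = 0.05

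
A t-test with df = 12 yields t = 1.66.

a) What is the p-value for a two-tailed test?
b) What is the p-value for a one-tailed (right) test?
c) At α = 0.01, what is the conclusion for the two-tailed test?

Using t-distribution with df = 12:
a) Two-tailed: p = 2×P(T > 1.66) = 0.1228
b) One-tailed: p = P(T > 1.66) = 0.0614
c) 0.1228 ≥ 0.01, fail to reject H₀

Answer: a) 0.1228, b) 0.0614, c) fail to reject H₀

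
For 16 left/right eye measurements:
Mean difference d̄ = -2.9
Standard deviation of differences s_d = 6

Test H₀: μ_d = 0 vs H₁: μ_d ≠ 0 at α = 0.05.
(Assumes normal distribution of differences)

Answer: t = -1.9333, fail to reject H₀

Derivation:
df = n - 1 = 15
SE = s_d/√n = 6/√16 = 1.5000
t = d̄/SE = -2.9/1.5000 = -1.9333
Critical value: t_{0.025,15} = ±2.131
p-value ≈ 0.0723
Decision: fail to reject H₀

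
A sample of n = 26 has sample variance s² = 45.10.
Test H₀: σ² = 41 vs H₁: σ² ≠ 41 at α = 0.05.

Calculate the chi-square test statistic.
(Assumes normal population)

Answer: χ² = 27.5000, fail to reject H₀

Derivation:
df = n - 1 = 25
χ² = (n-1)s²/σ₀² = 25×45.10/41 = 27.5000
Critical values: χ²_{0.975,25} = 13.120, χ²_{0.025,25} = 40.646
Rejection region: χ² < 13.120 or χ² > 40.646
Decision: fail to reject H₀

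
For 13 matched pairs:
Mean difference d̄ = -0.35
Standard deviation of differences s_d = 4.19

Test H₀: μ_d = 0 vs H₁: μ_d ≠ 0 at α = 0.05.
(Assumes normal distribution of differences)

Answer: t = -0.3012, fail to reject H₀

Derivation:
df = n - 1 = 12
SE = s_d/√n = 4.19/√13 = 1.1621
t = d̄/SE = -0.35/1.1621 = -0.3012
Critical value: t_{0.025,12} = ±2.179
p-value ≈ 0.7684
Decision: fail to reject H₀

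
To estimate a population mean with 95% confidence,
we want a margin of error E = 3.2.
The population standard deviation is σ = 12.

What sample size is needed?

Answer: n = 55

Derivation:
z_0.025 = 1.960
n = (z×σ/E)² = (1.960×12/3.2)²
n = 54.0225
Round up: n = 55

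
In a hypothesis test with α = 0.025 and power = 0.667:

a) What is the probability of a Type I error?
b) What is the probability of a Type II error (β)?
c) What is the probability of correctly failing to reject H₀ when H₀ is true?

a) Type I error probability = α = 0.025
b) Power = P(reject H₀ | H₁ true) = 1 - β = 0.667, so Type II error probability = β = 1 - Power = 0.333
c) P(fail to reject H₀ | H₀ true) = 1 - α = 0.975

Answer: a) 0.025, b) 0.333, c) 0.975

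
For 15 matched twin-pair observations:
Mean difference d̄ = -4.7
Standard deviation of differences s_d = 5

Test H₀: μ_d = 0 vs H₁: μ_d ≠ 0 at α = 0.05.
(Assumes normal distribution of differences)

df = n - 1 = 14
SE = s_d/√n = 5/√15 = 1.2910
t = d̄/SE = -4.7/1.2910 = -3.6406
Critical value: t_{0.025,14} = ±2.145
p-value ≈ 0.0027
Decision: reject H₀

Answer: t = -3.6406, reject H₀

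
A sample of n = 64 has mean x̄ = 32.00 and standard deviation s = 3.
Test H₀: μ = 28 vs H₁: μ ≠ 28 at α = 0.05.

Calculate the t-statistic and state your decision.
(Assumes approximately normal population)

Answer: t = 10.6667, reject H₀

Derivation:
df = n - 1 = 63
SE = s/√n = 3/√64 = 0.3750
t = (x̄ - μ₀)/SE = (32.00 - 28)/0.3750 = 10.6667
Critical value: t_{0.025,63} = ±1.998
p-value < 0.0001
Decision: reject H₀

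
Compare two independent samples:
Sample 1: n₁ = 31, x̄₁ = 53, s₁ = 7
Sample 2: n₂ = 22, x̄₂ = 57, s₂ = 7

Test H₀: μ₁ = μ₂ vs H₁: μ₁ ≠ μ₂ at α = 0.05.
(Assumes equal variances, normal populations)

Answer: t = -2.0498, reject H₀

Derivation:
Pooled variance: s²_p = [30×7² + 21×7²]/(51) = 49.0000
s_p = 7.0000
SE = s_p×√(1/n₁ + 1/n₂) = 7.0000×√(1/31 + 1/22) = 1.9514
t = (x̄₁ - x̄₂)/SE = (53 - 57)/1.9514 = -2.0498
df = 51, t-critical = ±2.008
Decision: reject H₀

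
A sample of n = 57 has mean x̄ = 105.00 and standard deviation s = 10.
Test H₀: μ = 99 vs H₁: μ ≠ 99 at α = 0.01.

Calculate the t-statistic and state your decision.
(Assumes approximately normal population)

df = n - 1 = 56
SE = s/√n = 10/√57 = 1.3245
t = (x̄ - μ₀)/SE = (105.00 - 99)/1.3245 = 4.5300
Critical value: t_{0.005,56} = ±2.667
p-value < 0.0001
Decision: reject H₀

Answer: t = 4.5300, reject H₀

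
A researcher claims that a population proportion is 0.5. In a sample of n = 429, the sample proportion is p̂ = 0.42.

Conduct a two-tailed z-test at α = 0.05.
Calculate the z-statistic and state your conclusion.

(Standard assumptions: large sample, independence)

Answer: z = -3.3140, reject H₀

Derivation:
H₀: p = 0.5, H₁: p ≠ 0.5
Standard error: SE = √(p₀(1-p₀)/n) = √(0.5×0.5/429) = 0.024140
z-statistic: z = (p̂ - p₀)/SE = (0.42 - 0.5)/0.024140 = -3.3140
Critical value: z_0.025 = ±1.960
p-value = 0.0009
Decision: reject H₀ at α = 0.05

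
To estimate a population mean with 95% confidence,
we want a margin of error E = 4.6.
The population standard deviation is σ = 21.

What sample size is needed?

z_0.025 = 1.960
n = (z×σ/E)² = (1.960×21/4.6)²
n = 80.0636
Round up: n = 81

Answer: n = 81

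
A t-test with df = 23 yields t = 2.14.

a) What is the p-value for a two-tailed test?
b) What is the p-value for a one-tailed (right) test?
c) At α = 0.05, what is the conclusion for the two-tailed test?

Answer: a) 0.0432, b) 0.0216, c) reject H₀

Derivation:
Using t-distribution with df = 23:
a) Two-tailed: p = 2×P(T > 2.14) = 0.0432
b) One-tailed: p = P(T > 2.14) = 0.0216
c) 0.0432 < 0.05, reject H₀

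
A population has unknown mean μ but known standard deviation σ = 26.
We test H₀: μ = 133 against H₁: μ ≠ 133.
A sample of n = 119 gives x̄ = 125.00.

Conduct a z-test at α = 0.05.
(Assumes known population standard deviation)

Answer: z = -3.3565, reject H₀

Derivation:
Standard error: SE = σ/√n = 26/√119 = 2.3834
z-statistic: z = (x̄ - μ₀)/SE = (125.00 - 133)/2.3834 = -3.3565
Critical value: ±1.960
p-value = 0.0008
Decision: reject H₀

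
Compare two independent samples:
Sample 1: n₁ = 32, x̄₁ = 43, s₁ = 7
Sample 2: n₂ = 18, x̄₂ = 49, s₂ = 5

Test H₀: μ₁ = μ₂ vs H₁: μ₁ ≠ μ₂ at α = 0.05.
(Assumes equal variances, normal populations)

Pooled variance: s²_p = [31×7² + 17×5²]/(48) = 40.5000
s_p = 6.3640
SE = s_p×√(1/n₁ + 1/n₂) = 6.3640×√(1/32 + 1/18) = 1.8750
t = (x̄₁ - x̄₂)/SE = (43 - 49)/1.8750 = -3.2000
df = 48, t-critical = ±2.011
Decision: reject H₀

Answer: t = -3.2000, reject H₀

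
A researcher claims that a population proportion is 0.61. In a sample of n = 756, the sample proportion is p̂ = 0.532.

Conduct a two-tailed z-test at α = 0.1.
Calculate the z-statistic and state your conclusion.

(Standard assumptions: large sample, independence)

H₀: p = 0.61, H₁: p ≠ 0.61
Standard error: SE = √(p₀(1-p₀)/n) = √(0.61×0.39/756) = 0.017739
z-statistic: z = (p̂ - p₀)/SE = (0.532 - 0.61)/0.017739 = -4.3971
Critical value: z_0.05 = ±1.645
p-value < 0.0001
Decision: reject H₀ at α = 0.1

Answer: z = -4.3971, reject H₀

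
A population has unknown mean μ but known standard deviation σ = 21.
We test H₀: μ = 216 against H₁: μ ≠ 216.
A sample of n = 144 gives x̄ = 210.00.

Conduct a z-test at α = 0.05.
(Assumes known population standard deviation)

Answer: z = -3.4286, reject H₀

Derivation:
Standard error: SE = σ/√n = 21/√144 = 1.7500
z-statistic: z = (x̄ - μ₀)/SE = (210.00 - 216)/1.7500 = -3.4286
Critical value: ±1.960
p-value = 0.0006
Decision: reject H₀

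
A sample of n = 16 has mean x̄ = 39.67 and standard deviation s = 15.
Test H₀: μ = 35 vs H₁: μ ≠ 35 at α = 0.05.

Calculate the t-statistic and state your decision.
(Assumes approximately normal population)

df = n - 1 = 15
SE = s/√n = 15/√16 = 3.7500
t = (x̄ - μ₀)/SE = (39.67 - 35)/3.7500 = 1.2453
Critical value: t_{0.025,15} = ±2.131
p-value ≈ 0.2321
Decision: fail to reject H₀

Answer: t = 1.2453, fail to reject H₀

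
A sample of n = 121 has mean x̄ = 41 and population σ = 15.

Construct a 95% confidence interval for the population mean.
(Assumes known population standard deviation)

Confidence level: 95%, α = 0.05
z_0.025 = 1.960
SE = σ/√n = 15/√121 = 1.3636
Margin of error = 1.960 × 1.3636 = 2.6727
CI: x̄ ± margin = 41 ± 2.6727
CI: (38.3273, 43.6727)

Answer: (38.3273, 43.6727)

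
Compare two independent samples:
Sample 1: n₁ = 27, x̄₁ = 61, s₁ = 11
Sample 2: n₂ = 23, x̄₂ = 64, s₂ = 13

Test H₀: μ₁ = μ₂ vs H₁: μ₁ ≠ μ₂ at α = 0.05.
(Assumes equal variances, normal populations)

Answer: t = -0.8841, fail to reject H₀

Derivation:
Pooled variance: s²_p = [26×11² + 22×13²]/(48) = 143.0000
s_p = 11.9583
SE = s_p×√(1/n₁ + 1/n₂) = 11.9583×√(1/27 + 1/23) = 3.3932
t = (x̄₁ - x̄₂)/SE = (61 - 64)/3.3932 = -0.8841
df = 48, t-critical = ±2.011
Decision: fail to reject H₀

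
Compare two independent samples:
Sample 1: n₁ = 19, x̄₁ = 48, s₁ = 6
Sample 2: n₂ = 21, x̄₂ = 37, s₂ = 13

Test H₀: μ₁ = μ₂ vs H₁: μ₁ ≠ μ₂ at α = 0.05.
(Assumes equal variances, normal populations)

Pooled variance: s²_p = [18×6² + 20×13²]/(38) = 106.0000
s_p = 10.2956
SE = s_p×√(1/n₁ + 1/n₂) = 10.2956×√(1/19 + 1/21) = 3.2598
t = (x̄₁ - x̄₂)/SE = (48 - 37)/3.2598 = 3.3744
df = 38, t-critical = ±2.024
Decision: reject H₀

Answer: t = 3.3744, reject H₀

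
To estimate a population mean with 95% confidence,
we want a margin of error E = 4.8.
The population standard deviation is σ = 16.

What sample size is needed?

Answer: n = 43

Derivation:
z_0.025 = 1.960
n = (z×σ/E)² = (1.960×16/4.8)²
n = 42.6844
Round up: n = 43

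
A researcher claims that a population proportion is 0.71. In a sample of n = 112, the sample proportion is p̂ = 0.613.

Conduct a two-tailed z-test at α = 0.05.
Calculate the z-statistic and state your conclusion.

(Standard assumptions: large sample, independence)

Answer: z = -2.2623, reject H₀

Derivation:
H₀: p = 0.71, H₁: p ≠ 0.71
Standard error: SE = √(p₀(1-p₀)/n) = √(0.71×0.29/112) = 0.042876
z-statistic: z = (p̂ - p₀)/SE = (0.613 - 0.71)/0.042876 = -2.2623
Critical value: z_0.025 = ±1.960
p-value = 0.0237
Decision: reject H₀ at α = 0.05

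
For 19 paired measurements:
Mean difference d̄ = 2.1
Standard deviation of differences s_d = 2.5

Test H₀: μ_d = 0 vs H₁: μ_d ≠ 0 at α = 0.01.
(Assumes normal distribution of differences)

Answer: t = 3.6617, reject H₀

Derivation:
df = n - 1 = 18
SE = s_d/√n = 2.5/√19 = 0.5735
t = d̄/SE = 2.1/0.5735 = 3.6617
Critical value: t_{0.005,18} = ±2.878
p-value ≈ 0.0018
Decision: reject H₀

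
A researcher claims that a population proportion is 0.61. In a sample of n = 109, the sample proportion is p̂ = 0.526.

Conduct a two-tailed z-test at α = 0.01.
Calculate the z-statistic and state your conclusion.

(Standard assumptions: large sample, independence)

Answer: z = -1.7980, fail to reject H₀

Derivation:
H₀: p = 0.61, H₁: p ≠ 0.61
Standard error: SE = √(p₀(1-p₀)/n) = √(0.61×0.39/109) = 0.046718
z-statistic: z = (p̂ - p₀)/SE = (0.526 - 0.61)/0.046718 = -1.7980
Critical value: z_0.005 = ±2.576
p-value = 0.0722
Decision: fail to reject H₀ at α = 0.01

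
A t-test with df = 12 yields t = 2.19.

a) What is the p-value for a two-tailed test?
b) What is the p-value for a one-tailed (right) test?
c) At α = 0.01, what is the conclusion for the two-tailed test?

Answer: a) 0.0490, b) 0.0245, c) fail to reject H₀

Derivation:
Using t-distribution with df = 12:
a) Two-tailed: p = 2×P(T > 2.19) = 0.0490
b) One-tailed: p = P(T > 2.19) = 0.0245
c) 0.0490 ≥ 0.01, fail to reject H₀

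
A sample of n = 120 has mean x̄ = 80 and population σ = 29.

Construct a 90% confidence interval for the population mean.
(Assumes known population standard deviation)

Answer: (75.6452, 84.3548)

Derivation:
Confidence level: 90%, α = 0.1
z_0.05 = 1.645
SE = σ/√n = 29/√120 = 2.6473
Margin of error = 1.645 × 2.6473 = 4.3548
CI: x̄ ± margin = 80 ± 4.3548
CI: (75.6452, 84.3548)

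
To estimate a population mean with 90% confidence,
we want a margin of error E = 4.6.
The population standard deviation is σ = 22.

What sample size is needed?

Answer: n = 62

Derivation:
z_0.05 = 1.645
n = (z×σ/E)² = (1.645×22/4.6)²
n = 61.8958
Round up: n = 62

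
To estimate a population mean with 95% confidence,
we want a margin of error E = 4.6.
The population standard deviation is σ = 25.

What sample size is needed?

z_0.025 = 1.960
n = (z×σ/E)² = (1.960×25/4.6)²
n = 113.4688
Round up: n = 114

Answer: n = 114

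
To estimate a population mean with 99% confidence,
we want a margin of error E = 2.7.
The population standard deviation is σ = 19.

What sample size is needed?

Answer: n = 329

Derivation:
z_0.005 = 2.576
n = (z×σ/E)² = (2.576×19/2.7)²
n = 328.6029
Round up: n = 329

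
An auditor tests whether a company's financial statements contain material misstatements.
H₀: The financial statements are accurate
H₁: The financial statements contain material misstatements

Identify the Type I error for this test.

Answer: Concluding the statements are misstated when they are actually accurate

Derivation:
A Type I error (probability α) occurs when we reject a true H₀.
A Type II error (probability β) occurs when we fail to reject a false H₀.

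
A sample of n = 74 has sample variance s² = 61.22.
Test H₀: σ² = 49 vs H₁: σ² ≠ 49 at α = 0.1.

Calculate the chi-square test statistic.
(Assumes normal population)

Answer: χ² = 91.2053, fail to reject H₀

Derivation:
df = n - 1 = 73
χ² = (n-1)s²/σ₀² = 73×61.22/49 = 91.2053
Critical values: χ²_{0.95,73} = 54.325, χ²_{0.05,73} = 93.945
Rejection region: χ² < 54.325 or χ² > 93.945
Decision: fail to reject H₀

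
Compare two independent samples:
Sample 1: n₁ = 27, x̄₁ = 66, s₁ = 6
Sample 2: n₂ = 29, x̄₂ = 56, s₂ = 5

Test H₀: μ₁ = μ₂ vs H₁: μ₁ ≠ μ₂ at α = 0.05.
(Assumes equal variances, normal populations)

Answer: t = 6.7935, reject H₀

Derivation:
Pooled variance: s²_p = [26×6² + 28×5²]/(54) = 30.2963
s_p = 5.5042
SE = s_p×√(1/n₁ + 1/n₂) = 5.5042×√(1/27 + 1/29) = 1.4720
t = (x̄₁ - x̄₂)/SE = (66 - 56)/1.4720 = 6.7935
df = 54, t-critical = ±2.005
Decision: reject H₀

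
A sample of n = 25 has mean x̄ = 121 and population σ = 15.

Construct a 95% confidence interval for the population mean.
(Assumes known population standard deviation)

Confidence level: 95%, α = 0.05
z_0.025 = 1.960
SE = σ/√n = 15/√25 = 3.0000
Margin of error = 1.960 × 3.0000 = 5.8800
CI: x̄ ± margin = 121 ± 5.8800
CI: (115.1200, 126.8800)

Answer: (115.1200, 126.8800)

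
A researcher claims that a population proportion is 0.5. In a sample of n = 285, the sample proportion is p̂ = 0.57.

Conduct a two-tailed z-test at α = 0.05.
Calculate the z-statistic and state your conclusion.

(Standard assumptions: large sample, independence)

H₀: p = 0.5, H₁: p ≠ 0.5
Standard error: SE = √(p₀(1-p₀)/n) = √(0.5×0.5/285) = 0.029617
z-statistic: z = (p̂ - p₀)/SE = (0.57 - 0.5)/0.029617 = 2.3635
Critical value: z_0.025 = ±1.960
p-value = 0.0181
Decision: reject H₀ at α = 0.05

Answer: z = 2.3635, reject H₀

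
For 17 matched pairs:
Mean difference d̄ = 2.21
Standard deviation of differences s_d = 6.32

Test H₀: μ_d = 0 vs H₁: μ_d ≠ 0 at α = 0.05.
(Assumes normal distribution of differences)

Answer: t = 1.4418, fail to reject H₀

Derivation:
df = n - 1 = 16
SE = s_d/√n = 6.32/√17 = 1.5328
t = d̄/SE = 2.21/1.5328 = 1.4418
Critical value: t_{0.025,16} = ±2.120
p-value ≈ 0.1686
Decision: fail to reject H₀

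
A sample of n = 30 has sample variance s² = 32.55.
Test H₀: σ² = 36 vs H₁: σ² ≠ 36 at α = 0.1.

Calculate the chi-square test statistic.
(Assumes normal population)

Answer: χ² = 26.2208, fail to reject H₀

Derivation:
df = n - 1 = 29
χ² = (n-1)s²/σ₀² = 29×32.55/36 = 26.2208
Critical values: χ²_{0.95,29} = 17.708, χ²_{0.05,29} = 42.557
Rejection region: χ² < 17.708 or χ² > 42.557
Decision: fail to reject H₀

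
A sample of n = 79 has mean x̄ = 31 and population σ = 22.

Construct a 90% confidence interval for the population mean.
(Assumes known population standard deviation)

Answer: (26.9283, 35.0717)

Derivation:
Confidence level: 90%, α = 0.1
z_0.05 = 1.645
SE = σ/√n = 22/√79 = 2.4752
Margin of error = 1.645 × 2.4752 = 4.0717
CI: x̄ ± margin = 31 ± 4.0717
CI: (26.9283, 35.0717)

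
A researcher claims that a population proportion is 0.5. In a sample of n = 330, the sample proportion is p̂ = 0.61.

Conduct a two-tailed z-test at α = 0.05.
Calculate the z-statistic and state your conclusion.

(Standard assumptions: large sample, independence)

H₀: p = 0.5, H₁: p ≠ 0.5
Standard error: SE = √(p₀(1-p₀)/n) = √(0.5×0.5/330) = 0.027524
z-statistic: z = (p̂ - p₀)/SE = (0.61 - 0.5)/0.027524 = 3.9965
Critical value: z_0.025 = ±1.960
p-value = 0.0001
Decision: reject H₀ at α = 0.05

Answer: z = 3.9965, reject H₀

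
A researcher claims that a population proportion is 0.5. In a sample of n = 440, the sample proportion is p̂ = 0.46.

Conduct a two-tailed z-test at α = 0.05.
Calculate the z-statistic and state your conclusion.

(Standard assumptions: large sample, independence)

Answer: z = -1.6781, fail to reject H₀

Derivation:
H₀: p = 0.5, H₁: p ≠ 0.5
Standard error: SE = √(p₀(1-p₀)/n) = √(0.5×0.5/440) = 0.023837
z-statistic: z = (p̂ - p₀)/SE = (0.46 - 0.5)/0.023837 = -1.6781
Critical value: z_0.025 = ±1.960
p-value = 0.0933
Decision: fail to reject H₀ at α = 0.05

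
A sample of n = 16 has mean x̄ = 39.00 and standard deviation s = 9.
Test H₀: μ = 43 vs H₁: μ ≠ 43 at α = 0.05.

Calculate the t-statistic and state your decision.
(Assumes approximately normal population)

df = n - 1 = 15
SE = s/√n = 9/√16 = 2.2500
t = (x̄ - μ₀)/SE = (39.00 - 43)/2.2500 = -1.7778
Critical value: t_{0.025,15} = ±2.131
p-value ≈ 0.0957
Decision: fail to reject H₀

Answer: t = -1.7778, fail to reject H₀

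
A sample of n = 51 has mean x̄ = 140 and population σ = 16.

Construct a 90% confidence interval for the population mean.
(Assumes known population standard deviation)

Answer: (136.3145, 143.6855)

Derivation:
Confidence level: 90%, α = 0.1
z_0.05 = 1.645
SE = σ/√n = 16/√51 = 2.2404
Margin of error = 1.645 × 2.2404 = 3.6855
CI: x̄ ± margin = 140 ± 3.6855
CI: (136.3145, 143.6855)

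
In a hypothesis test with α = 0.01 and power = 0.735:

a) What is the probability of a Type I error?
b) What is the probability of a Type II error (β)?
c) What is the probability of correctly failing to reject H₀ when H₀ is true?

Answer: a) 0.01, b) 0.265, c) 0.99

Derivation:
a) Type I error probability = α = 0.01
b) Power = P(reject H₀ | H₁ true) = 1 - β = 0.735, so Type II error probability = β = 1 - Power = 0.265
c) P(fail to reject H₀ | H₀ true) = 1 - α = 0.99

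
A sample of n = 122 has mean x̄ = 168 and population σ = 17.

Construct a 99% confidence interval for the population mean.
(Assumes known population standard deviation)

Answer: (164.0353, 171.9647)

Derivation:
Confidence level: 99%, α = 0.01
z_0.005 = 2.576
SE = σ/√n = 17/√122 = 1.5391
Margin of error = 2.576 × 1.5391 = 3.9647
CI: x̄ ± margin = 168 ± 3.9647
CI: (164.0353, 171.9647)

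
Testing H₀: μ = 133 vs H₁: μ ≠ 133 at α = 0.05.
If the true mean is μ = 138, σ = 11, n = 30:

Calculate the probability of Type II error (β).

SE = σ/√n = 11/√30 = 2.0083
Critical values: μ₀ ± z_0.025×SE = 133 ± 1.960×2.0083
Acceptance region: (129.0637, 136.9363)
Under H₁ (μ = 138): z_high = (136.9363 - 138)/2.0083 = -0.5297, z_low = (129.0637 - 138)/2.0083 = -4.4497
β = P(not reject | H₁) = Φ(-0.5297) - Φ(-4.4497) ≈ 0.2982

Answer: β ≈ 0.2982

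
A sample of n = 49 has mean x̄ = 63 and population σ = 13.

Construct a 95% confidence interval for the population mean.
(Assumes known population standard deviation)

Confidence level: 95%, α = 0.05
z_0.025 = 1.960
SE = σ/√n = 13/√49 = 1.8571
Margin of error = 1.960 × 1.8571 = 3.6399
CI: x̄ ± margin = 63 ± 3.6399
CI: (59.3601, 66.6399)

Answer: (59.3601, 66.6399)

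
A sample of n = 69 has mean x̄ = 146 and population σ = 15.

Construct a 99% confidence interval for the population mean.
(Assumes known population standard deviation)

Answer: (141.3483, 150.6517)

Derivation:
Confidence level: 99%, α = 0.01
z_0.005 = 2.576
SE = σ/√n = 15/√69 = 1.8058
Margin of error = 2.576 × 1.8058 = 4.6517
CI: x̄ ± margin = 146 ± 4.6517
CI: (141.3483, 150.6517)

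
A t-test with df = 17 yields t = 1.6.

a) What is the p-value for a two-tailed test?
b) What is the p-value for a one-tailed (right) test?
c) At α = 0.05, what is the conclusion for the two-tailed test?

Answer: a) 0.1280, b) 0.0640, c) fail to reject H₀

Derivation:
Using t-distribution with df = 17:
a) Two-tailed: p = 2×P(T > 1.6) = 0.1280
b) One-tailed: p = P(T > 1.6) = 0.0640
c) 0.1280 ≥ 0.05, fail to reject H₀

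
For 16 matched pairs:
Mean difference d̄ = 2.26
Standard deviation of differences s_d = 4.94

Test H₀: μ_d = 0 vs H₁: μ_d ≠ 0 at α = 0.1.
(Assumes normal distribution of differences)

df = n - 1 = 15
SE = s_d/√n = 4.94/√16 = 1.2350
t = d̄/SE = 2.26/1.2350 = 1.8300
Critical value: t_{0.05,15} = ±1.753
p-value ≈ 0.0872
Decision: reject H₀

Answer: t = 1.8300, reject H₀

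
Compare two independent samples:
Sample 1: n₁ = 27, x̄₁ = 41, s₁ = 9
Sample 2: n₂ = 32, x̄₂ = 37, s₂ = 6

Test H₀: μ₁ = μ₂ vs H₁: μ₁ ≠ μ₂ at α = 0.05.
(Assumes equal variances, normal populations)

Pooled variance: s²_p = [26×9² + 31×6²]/(57) = 56.5263
s_p = 7.5184
SE = s_p×√(1/n₁ + 1/n₂) = 7.5184×√(1/27 + 1/32) = 1.9647
t = (x̄₁ - x̄₂)/SE = (41 - 37)/1.9647 = 2.0359
df = 57, t-critical = ±2.002
Decision: reject H₀

Answer: t = 2.0359, reject H₀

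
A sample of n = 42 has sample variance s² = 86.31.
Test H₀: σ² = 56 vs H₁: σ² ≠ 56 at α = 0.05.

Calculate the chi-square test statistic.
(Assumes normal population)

Answer: χ² = 63.1913, reject H₀

Derivation:
df = n - 1 = 41
χ² = (n-1)s²/σ₀² = 41×86.31/56 = 63.1913
Critical values: χ²_{0.975,41} = 25.215, χ²_{0.025,41} = 60.561
Rejection region: χ² < 25.215 or χ² > 60.561
Decision: reject H₀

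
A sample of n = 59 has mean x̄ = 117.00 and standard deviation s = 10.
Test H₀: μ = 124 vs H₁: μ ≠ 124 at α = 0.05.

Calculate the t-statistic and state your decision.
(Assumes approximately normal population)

Answer: t = -5.3768, reject H₀

Derivation:
df = n - 1 = 58
SE = s/√n = 10/√59 = 1.3019
t = (x̄ - μ₀)/SE = (117.00 - 124)/1.3019 = -5.3768
Critical value: t_{0.025,58} = ±2.002
p-value < 0.0001
Decision: reject H₀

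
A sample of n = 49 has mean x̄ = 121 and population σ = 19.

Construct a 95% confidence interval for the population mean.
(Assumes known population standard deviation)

Answer: (115.6800, 126.3200)

Derivation:
Confidence level: 95%, α = 0.05
z_0.025 = 1.960
SE = σ/√n = 19/√49 = 2.7143
Margin of error = 1.960 × 2.7143 = 5.3200
CI: x̄ ± margin = 121 ± 5.3200
CI: (115.6800, 126.3200)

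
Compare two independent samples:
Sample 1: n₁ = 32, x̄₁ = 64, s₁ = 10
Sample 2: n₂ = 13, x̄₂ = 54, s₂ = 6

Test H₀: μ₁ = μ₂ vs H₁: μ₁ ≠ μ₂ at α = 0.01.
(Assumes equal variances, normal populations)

Pooled variance: s²_p = [31×10² + 12×6²]/(43) = 82.1395
s_p = 9.0631
SE = s_p×√(1/n₁ + 1/n₂) = 9.0631×√(1/32 + 1/13) = 2.9808
t = (x̄₁ - x̄₂)/SE = (64 - 54)/2.9808 = 3.3548
df = 43, t-critical = ±2.695
Decision: reject H₀

Answer: t = 3.3548, reject H₀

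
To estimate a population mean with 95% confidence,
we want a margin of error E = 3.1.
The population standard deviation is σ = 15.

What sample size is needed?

z_0.025 = 1.960
n = (z×σ/E)² = (1.960×15/3.1)²
n = 89.9438
Round up: n = 90

Answer: n = 90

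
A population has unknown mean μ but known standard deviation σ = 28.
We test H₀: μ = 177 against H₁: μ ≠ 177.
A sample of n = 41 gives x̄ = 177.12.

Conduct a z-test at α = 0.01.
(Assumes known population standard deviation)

Standard error: SE = σ/√n = 28/√41 = 4.3729
z-statistic: z = (x̄ - μ₀)/SE = (177.12 - 177)/4.3729 = 0.0274
Critical value: ±2.576
p-value = 0.9781
Decision: fail to reject H₀

Answer: z = 0.0274, fail to reject H₀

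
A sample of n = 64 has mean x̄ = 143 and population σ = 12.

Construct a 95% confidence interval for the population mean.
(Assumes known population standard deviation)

Answer: (140.0600, 145.9400)

Derivation:
Confidence level: 95%, α = 0.05
z_0.025 = 1.960
SE = σ/√n = 12/√64 = 1.5000
Margin of error = 1.960 × 1.5000 = 2.9400
CI: x̄ ± margin = 143 ± 2.9400
CI: (140.0600, 145.9400)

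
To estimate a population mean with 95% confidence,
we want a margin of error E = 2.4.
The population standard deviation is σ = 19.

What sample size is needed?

Answer: n = 241

Derivation:
z_0.025 = 1.960
n = (z×σ/E)² = (1.960×19/2.4)²
n = 240.7669
Round up: n = 241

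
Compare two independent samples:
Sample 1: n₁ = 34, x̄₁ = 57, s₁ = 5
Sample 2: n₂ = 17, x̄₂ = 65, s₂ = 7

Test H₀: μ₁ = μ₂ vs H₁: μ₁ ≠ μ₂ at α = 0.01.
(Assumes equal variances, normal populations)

Pooled variance: s²_p = [33×5² + 16×7²]/(49) = 32.8367
s_p = 5.7303
SE = s_p×√(1/n₁ + 1/n₂) = 5.7303×√(1/34 + 1/17) = 1.7022
t = (x̄₁ - x̄₂)/SE = (57 - 65)/1.7022 = -4.6998
df = 49, t-critical = ±2.680
Decision: reject H₀

Answer: t = -4.6998, reject H₀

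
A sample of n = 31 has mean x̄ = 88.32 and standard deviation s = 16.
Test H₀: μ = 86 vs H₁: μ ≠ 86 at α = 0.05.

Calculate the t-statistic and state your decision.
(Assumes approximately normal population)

Answer: t = 0.8073, fail to reject H₀

Derivation:
df = n - 1 = 30
SE = s/√n = 16/√31 = 2.8737
t = (x̄ - μ₀)/SE = (88.32 - 86)/2.8737 = 0.8073
Critical value: t_{0.025,30} = ±2.042
p-value ≈ 0.4258
Decision: fail to reject H₀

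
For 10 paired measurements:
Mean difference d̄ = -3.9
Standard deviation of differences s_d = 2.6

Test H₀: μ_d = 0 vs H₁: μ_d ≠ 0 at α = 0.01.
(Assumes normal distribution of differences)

df = n - 1 = 9
SE = s_d/√n = 2.6/√10 = 0.8222
t = d̄/SE = -3.9/0.8222 = -4.7434
Critical value: t_{0.005,9} = ±3.250
p-value ≈ 0.0011
Decision: reject H₀

Answer: t = -4.7434, reject H₀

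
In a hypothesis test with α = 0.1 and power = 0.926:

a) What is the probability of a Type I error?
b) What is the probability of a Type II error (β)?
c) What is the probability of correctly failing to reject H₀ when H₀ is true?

a) Type I error probability = α = 0.1
b) Power = P(reject H₀ | H₁ true) = 1 - β = 0.926, so Type II error probability = β = 1 - Power = 0.074
c) P(fail to reject H₀ | H₀ true) = 1 - α = 0.9

Answer: a) 0.1, b) 0.074, c) 0.9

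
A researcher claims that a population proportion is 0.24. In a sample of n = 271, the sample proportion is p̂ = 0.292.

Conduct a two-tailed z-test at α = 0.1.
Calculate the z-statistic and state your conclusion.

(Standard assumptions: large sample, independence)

Answer: z = 2.0044, reject H₀

Derivation:
H₀: p = 0.24, H₁: p ≠ 0.24
Standard error: SE = √(p₀(1-p₀)/n) = √(0.24×0.76/271) = 0.025943
z-statistic: z = (p̂ - p₀)/SE = (0.292 - 0.24)/0.025943 = 2.0044
Critical value: z_0.05 = ±1.645
p-value = 0.0450
Decision: reject H₀ at α = 0.1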